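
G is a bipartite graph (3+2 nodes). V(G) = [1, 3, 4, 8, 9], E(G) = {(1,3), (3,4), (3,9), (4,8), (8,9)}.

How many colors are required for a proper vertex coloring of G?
Clique number ω(G) = 2 (lower bound: χ ≥ ω).
The graph is bipartite (no odd cycle), so 2 colors suffice: χ(G) = 2.
A valid 2-coloring: color 1: [3, 8]; color 2: [1, 4, 9].

χ(G) = 2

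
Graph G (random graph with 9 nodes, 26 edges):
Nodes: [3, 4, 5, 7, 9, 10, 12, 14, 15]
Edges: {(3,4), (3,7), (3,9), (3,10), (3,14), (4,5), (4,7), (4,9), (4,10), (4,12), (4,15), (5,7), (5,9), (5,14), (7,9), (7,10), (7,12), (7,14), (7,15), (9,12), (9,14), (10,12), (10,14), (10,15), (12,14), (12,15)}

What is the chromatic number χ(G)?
χ(G) = 5

Clique number ω(G) = 5 (lower bound: χ ≥ ω).
The clique on [4, 7, 10, 12, 15] has size 5, forcing χ ≥ 5, and the coloring below uses 5 colors, so χ(G) = 5.
A valid 5-coloring: color 1: [7]; color 2: [4, 14]; color 3: [3, 5, 12]; color 4: [9, 10]; color 5: [15].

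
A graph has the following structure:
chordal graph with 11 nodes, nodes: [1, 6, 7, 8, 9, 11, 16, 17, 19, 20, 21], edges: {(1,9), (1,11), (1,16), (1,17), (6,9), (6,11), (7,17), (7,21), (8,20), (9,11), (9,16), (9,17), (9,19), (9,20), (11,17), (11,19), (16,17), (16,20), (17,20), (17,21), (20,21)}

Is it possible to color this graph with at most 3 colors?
No, G is not 3-colorable

The clique on vertices [1, 9, 16, 17] has size 4 > 3, so it alone needs 4 colors.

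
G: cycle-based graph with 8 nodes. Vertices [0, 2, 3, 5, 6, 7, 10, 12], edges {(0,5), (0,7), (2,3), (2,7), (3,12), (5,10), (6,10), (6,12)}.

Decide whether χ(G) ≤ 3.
Yes, G is 3-colorable

A valid 3-coloring: color 1: [0, 2, 10, 12]; color 2: [3, 5, 6, 7].
(χ(G) = 2 ≤ 3.)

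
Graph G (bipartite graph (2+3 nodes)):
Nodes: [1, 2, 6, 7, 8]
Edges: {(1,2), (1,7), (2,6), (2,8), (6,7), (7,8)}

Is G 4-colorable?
Yes, G is 4-colorable

A valid 4-coloring: color 1: [2, 7]; color 2: [1, 6, 8].
(χ(G) = 2 ≤ 4.)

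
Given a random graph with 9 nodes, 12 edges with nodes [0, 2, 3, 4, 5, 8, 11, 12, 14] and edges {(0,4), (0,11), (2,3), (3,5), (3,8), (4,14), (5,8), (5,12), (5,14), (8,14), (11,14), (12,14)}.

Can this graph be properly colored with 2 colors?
No, G is not 2-colorable

The clique on vertices [3, 5, 8] has size 3 > 2, so it alone needs 3 colors.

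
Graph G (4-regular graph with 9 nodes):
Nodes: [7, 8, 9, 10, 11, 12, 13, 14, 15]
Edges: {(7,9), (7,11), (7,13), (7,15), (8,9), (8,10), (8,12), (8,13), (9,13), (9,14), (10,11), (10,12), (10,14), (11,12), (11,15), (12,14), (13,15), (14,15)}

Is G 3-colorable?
Suppose a proper 3-coloring c exists. The clique [7, 9, 13] takes 3 distinct colors; by symmetry let c(7) = 1, c(9) = 2, c(13) = 3.
- Vertex 8: neighbors [9, 13] already have colors [2, 3] ⇒ c(8) = 1.
- Vertex 15: neighbors [7, 13] already have colors [1, 3] ⇒ c(15) = 2.
- Vertex 11: neighbors [7, 15] already have colors [1, 2] ⇒ c(11) = 3.
- Vertex 10: neighbors [8, 11] already have colors [1, 3] ⇒ c(10) = 2.
- Vertex 12: neighbors [8, 10, 11] already have colors [1, 2, 3] — all 3 colors blocked. Contradiction.
The forced assignments end in a contradiction, so G has no proper 3-coloring (χ ≥ 4).

No, G is not 3-colorable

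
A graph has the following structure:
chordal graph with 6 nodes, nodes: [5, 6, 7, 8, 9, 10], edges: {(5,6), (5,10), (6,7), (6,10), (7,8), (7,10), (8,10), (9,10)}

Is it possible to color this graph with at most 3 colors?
A valid 3-coloring: color 1: [10]; color 2: [6, 8, 9]; color 3: [5, 7].
(χ(G) = 3 ≤ 3.)

Yes, G is 3-colorable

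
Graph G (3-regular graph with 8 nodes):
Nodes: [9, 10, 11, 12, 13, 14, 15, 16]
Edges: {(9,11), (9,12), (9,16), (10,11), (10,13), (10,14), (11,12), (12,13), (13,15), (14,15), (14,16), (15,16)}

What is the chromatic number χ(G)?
χ(G) = 3

Clique number ω(G) = 3 (lower bound: χ ≥ ω).
The clique on [9, 11, 12] has size 3, forcing χ ≥ 3, and the coloring below uses 3 colors, so χ(G) = 3.
A valid 3-coloring: color 1: [9, 10, 15]; color 2: [12, 14]; color 3: [11, 13, 16].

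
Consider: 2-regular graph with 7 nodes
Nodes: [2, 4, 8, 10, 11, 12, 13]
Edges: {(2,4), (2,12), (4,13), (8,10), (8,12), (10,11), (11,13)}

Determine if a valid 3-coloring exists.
Yes, G is 3-colorable

A valid 3-coloring: color 1: [10, 12, 13]; color 2: [4, 8, 11]; color 3: [2].
(χ(G) = 3 ≤ 3.)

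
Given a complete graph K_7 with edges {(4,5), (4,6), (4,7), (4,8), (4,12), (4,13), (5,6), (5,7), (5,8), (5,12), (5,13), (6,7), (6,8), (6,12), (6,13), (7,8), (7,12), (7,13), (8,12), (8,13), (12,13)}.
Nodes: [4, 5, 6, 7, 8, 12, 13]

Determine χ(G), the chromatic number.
Clique number ω(G) = 7 (lower bound: χ ≥ ω).
The clique on [4, 5, 6, 7, 8, 12, 13] has size 7, forcing χ ≥ 7, and the coloring below uses 7 colors, so χ(G) = 7.
A valid 7-coloring: color 1: [4]; color 2: [7]; color 3: [5]; color 4: [13]; color 5: [12]; color 6: [8]; color 7: [6].

χ(G) = 7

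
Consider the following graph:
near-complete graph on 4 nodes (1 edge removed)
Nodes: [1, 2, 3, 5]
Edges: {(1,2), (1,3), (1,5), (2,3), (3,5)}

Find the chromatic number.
Clique number ω(G) = 3 (lower bound: χ ≥ ω).
The clique on [1, 2, 3] has size 3, forcing χ ≥ 3, and the coloring below uses 3 colors, so χ(G) = 3.
A valid 3-coloring: color 1: [3]; color 2: [1]; color 3: [2, 5].

χ(G) = 3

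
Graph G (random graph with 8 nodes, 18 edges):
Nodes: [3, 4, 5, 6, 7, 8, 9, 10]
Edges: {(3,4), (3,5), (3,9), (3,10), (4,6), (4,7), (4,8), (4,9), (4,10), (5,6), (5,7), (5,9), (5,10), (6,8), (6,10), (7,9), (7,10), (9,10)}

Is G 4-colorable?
Yes, G is 4-colorable

A valid 4-coloring: color 1: [4, 5]; color 2: [8, 10]; color 3: [6, 9]; color 4: [3, 7].
(χ(G) = 4 ≤ 4.)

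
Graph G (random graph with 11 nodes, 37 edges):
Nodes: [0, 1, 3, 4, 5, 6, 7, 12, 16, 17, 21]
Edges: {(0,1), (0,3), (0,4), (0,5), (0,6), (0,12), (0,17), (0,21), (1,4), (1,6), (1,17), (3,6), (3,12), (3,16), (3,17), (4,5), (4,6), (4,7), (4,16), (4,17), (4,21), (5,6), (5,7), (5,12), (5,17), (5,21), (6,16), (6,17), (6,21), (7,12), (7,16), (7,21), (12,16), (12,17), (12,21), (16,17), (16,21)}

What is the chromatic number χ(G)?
χ(G) = 5

Clique number ω(G) = 5 (lower bound: χ ≥ ω).
The clique on [0, 1, 4, 6, 17] has size 5, forcing χ ≥ 5, and the coloring below uses 5 colors, so χ(G) = 5.
A valid 5-coloring: color 1: [0, 7]; color 2: [6, 12]; color 3: [3, 4]; color 4: [17, 21]; color 5: [1, 5, 16].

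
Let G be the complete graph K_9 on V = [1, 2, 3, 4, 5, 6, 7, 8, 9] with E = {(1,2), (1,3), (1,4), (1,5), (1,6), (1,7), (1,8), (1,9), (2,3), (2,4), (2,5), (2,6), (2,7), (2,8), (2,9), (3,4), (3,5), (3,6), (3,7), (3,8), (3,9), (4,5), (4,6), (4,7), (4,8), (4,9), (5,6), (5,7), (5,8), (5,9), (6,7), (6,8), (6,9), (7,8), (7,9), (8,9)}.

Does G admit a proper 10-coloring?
A valid 10-coloring: color 1: [2]; color 2: [5]; color 3: [6]; color 4: [1]; color 5: [7]; color 6: [3]; color 7: [8]; color 8: [9]; color 9: [4].
(χ(G) = 9 ≤ 10.)

Yes, G is 10-colorable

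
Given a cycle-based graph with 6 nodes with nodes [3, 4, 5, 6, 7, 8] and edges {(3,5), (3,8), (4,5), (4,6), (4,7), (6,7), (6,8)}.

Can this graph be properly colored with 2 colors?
The clique on vertices [4, 6, 7] has size 3 > 2, so it alone needs 3 colors.

No, G is not 2-colorable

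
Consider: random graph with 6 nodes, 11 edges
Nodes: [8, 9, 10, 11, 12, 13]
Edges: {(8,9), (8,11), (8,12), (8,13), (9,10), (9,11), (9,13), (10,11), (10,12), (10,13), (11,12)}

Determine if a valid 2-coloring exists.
No, G is not 2-colorable

The clique on vertices [8, 9, 11] has size 3 > 2, so it alone needs 3 colors.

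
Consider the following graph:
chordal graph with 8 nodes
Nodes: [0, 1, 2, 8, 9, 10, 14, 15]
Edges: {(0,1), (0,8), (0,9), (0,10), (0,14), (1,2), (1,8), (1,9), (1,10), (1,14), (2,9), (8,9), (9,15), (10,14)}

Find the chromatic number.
χ(G) = 4

Clique number ω(G) = 4 (lower bound: χ ≥ ω).
The clique on [0, 1, 8, 9] has size 4, forcing χ ≥ 4, and the coloring below uses 4 colors, so χ(G) = 4.
A valid 4-coloring: color 1: [1, 15]; color 2: [9, 10]; color 3: [0, 2]; color 4: [8, 14].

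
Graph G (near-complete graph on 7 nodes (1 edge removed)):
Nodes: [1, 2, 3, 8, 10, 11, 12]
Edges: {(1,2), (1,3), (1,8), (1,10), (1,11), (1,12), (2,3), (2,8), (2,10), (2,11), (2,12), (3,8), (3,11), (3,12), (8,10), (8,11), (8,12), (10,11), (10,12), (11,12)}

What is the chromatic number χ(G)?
χ(G) = 6

Clique number ω(G) = 6 (lower bound: χ ≥ ω).
The clique on [1, 2, 8, 10, 11, 12] has size 6, forcing χ ≥ 6, and the coloring below uses 6 colors, so χ(G) = 6.
A valid 6-coloring: color 1: [8]; color 2: [1]; color 3: [11]; color 4: [2]; color 5: [12]; color 6: [3, 10].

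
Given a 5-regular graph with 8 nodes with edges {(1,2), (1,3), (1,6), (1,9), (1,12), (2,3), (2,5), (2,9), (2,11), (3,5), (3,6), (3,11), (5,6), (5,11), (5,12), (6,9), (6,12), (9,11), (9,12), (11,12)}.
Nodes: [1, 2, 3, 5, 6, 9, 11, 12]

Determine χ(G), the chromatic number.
Clique number ω(G) = 4 (lower bound: χ ≥ ω).
The clique on [1, 6, 9, 12] has size 4, forcing χ ≥ 4, and the coloring below uses 4 colors, so χ(G) = 4.
A valid 4-coloring: color 1: [2, 6]; color 2: [5, 9]; color 3: [1, 11]; color 4: [3, 12].

χ(G) = 4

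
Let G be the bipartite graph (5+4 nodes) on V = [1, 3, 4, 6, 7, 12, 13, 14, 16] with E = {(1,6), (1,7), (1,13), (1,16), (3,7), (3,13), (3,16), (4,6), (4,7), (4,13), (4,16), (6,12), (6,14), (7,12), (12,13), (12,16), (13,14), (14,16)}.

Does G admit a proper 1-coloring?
Edge (1,16) forces its endpoints to differ, so 1 color is not enough.

No, G is not 1-colorable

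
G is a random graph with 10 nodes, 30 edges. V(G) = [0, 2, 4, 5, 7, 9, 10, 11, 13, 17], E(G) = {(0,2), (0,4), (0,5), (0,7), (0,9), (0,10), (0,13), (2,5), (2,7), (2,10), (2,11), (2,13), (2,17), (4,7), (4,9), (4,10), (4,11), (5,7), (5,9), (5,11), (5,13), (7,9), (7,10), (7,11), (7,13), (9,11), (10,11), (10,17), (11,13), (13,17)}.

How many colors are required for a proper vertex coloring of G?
χ(G) = 5

Clique number ω(G) = 5 (lower bound: χ ≥ ω).
The clique on [0, 2, 5, 7, 13] has size 5, forcing χ ≥ 5, and the coloring below uses 5 colors, so χ(G) = 5.
A valid 5-coloring: color 1: [7, 17]; color 2: [0, 11]; color 3: [2, 4]; color 4: [9, 10, 13]; color 5: [5].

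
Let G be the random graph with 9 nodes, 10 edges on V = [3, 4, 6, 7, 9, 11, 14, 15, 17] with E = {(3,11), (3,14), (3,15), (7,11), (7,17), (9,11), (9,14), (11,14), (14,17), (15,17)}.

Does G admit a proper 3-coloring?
A valid 3-coloring: color 1: [4, 6, 11, 17]; color 2: [7, 14, 15]; color 3: [3, 9].
(χ(G) = 3 ≤ 3.)

Yes, G is 3-colorable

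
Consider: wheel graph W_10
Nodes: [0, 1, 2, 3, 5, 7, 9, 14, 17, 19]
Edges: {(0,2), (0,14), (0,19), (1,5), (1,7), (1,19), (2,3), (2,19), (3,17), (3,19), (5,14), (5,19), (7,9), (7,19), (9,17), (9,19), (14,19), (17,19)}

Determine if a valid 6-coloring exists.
Yes, G is 6-colorable

A valid 6-coloring: color 1: [19]; color 2: [0, 1, 3, 9]; color 3: [2, 7, 14, 17]; color 4: [5].
(χ(G) = 4 ≤ 6.)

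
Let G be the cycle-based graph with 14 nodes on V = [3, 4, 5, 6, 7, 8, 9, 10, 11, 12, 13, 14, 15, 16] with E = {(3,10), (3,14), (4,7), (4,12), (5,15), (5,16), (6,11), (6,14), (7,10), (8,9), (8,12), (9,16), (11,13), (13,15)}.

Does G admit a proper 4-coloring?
Yes, G is 4-colorable

A valid 4-coloring: color 1: [3, 5, 6, 7, 9, 12, 13]; color 2: [4, 8, 10, 11, 14, 15, 16].
(χ(G) = 2 ≤ 4.)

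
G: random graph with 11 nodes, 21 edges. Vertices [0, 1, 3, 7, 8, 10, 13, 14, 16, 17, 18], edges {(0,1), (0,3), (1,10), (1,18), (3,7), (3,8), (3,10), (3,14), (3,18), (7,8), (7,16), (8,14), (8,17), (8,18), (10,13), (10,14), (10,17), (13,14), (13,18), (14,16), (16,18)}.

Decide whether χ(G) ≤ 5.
A valid 5-coloring: color 1: [1, 3, 13, 16, 17]; color 2: [0, 8, 10]; color 3: [7, 14, 18].
(χ(G) = 3 ≤ 5.)

Yes, G is 5-colorable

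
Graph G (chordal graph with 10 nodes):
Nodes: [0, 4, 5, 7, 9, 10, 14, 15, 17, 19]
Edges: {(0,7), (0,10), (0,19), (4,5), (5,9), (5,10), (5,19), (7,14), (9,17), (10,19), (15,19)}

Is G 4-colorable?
Yes, G is 4-colorable

A valid 4-coloring: color 1: [4, 7, 9, 19]; color 2: [0, 5, 14, 15, 17]; color 3: [10].
(χ(G) = 3 ≤ 4.)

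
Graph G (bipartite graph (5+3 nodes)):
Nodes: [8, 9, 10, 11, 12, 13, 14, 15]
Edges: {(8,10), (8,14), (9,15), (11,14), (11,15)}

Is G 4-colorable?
A valid 4-coloring: color 1: [10, 12, 13, 14, 15]; color 2: [8, 9, 11].
(χ(G) = 2 ≤ 4.)

Yes, G is 4-colorable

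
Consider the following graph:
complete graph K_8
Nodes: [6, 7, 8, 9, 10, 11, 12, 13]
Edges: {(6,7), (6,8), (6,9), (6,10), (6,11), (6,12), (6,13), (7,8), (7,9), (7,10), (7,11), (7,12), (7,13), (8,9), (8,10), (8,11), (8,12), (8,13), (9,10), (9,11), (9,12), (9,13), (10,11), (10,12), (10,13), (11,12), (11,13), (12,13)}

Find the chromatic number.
χ(G) = 8

Clique number ω(G) = 8 (lower bound: χ ≥ ω).
The clique on [6, 7, 8, 9, 10, 11, 12, 13] has size 8, forcing χ ≥ 8, and the coloring below uses 8 colors, so χ(G) = 8.
A valid 8-coloring: color 1: [9]; color 2: [12]; color 3: [11]; color 4: [10]; color 5: [8]; color 6: [7]; color 7: [13]; color 8: [6].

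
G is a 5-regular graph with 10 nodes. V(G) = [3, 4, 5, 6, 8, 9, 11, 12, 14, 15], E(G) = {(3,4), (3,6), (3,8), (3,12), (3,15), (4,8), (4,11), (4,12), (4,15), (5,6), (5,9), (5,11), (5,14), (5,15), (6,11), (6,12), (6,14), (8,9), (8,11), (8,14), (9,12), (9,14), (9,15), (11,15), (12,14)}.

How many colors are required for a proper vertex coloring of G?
χ(G) = 4

Clique number ω(G) = 3 (lower bound: χ ≥ ω).
Odd cycle [15, 11, 6, 14, 9] needs 3 colors (χ ≥ 3).
Vertex 5 is adjacent to every vertex of [6, 9, 11, 14, 15], which already need 3 colors among themselves, so 5 needs a new color (χ ≥ 4).
The coloring below uses 4 colors, so χ(G) = 4.
A valid 4-coloring: color 1: [14, 15]; color 2: [5, 8, 12]; color 3: [3, 9, 11]; color 4: [4, 6].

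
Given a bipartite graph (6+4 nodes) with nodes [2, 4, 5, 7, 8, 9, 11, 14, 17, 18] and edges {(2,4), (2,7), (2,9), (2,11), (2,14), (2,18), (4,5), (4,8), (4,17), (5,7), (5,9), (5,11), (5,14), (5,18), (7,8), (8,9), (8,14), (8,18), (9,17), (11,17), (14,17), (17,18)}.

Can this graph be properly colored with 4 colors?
Yes, G is 4-colorable

A valid 4-coloring: color 1: [2, 5, 8, 17]; color 2: [4, 7, 9, 11, 14, 18].
(χ(G) = 2 ≤ 4.)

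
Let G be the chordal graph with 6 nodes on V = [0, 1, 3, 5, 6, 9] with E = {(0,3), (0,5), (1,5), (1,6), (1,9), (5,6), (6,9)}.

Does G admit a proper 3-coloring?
A valid 3-coloring: color 1: [3, 5, 9]; color 2: [0, 1]; color 3: [6].
(χ(G) = 3 ≤ 3.)

Yes, G is 3-colorable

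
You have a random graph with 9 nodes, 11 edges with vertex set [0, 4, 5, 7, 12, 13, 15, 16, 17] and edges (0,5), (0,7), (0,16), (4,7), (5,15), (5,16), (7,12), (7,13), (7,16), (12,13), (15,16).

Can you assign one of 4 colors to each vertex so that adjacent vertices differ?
Yes, G is 4-colorable

A valid 4-coloring: color 1: [5, 7, 17]; color 2: [4, 12, 16]; color 3: [0, 13, 15].
(χ(G) = 3 ≤ 4.)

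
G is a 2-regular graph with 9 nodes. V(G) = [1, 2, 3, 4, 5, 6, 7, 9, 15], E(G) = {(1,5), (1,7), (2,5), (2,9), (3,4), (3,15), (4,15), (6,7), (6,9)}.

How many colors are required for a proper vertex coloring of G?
χ(G) = 3

Clique number ω(G) = 3 (lower bound: χ ≥ ω).
The clique on [3, 4, 15] has size 3, forcing χ ≥ 3, and the coloring below uses 3 colors, so χ(G) = 3.
A valid 3-coloring: color 1: [4, 5, 7, 9]; color 2: [1, 2, 3, 6]; color 3: [15].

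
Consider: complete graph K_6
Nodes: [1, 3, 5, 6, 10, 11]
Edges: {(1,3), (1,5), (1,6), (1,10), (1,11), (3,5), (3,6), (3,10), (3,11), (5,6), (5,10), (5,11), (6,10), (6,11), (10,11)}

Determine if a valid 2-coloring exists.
No, G is not 2-colorable

The clique on vertices [1, 3, 5, 6, 10, 11] has size 6 > 2, so it alone needs 6 colors.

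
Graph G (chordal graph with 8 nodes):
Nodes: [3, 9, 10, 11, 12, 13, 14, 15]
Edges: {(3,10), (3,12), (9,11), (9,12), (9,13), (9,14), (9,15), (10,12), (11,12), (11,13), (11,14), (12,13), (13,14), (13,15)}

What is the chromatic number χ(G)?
χ(G) = 4

Clique number ω(G) = 4 (lower bound: χ ≥ ω).
The clique on [9, 11, 12, 13] has size 4, forcing χ ≥ 4, and the coloring below uses 4 colors, so χ(G) = 4.
A valid 4-coloring: color 1: [10, 13]; color 2: [3, 9]; color 3: [12, 14, 15]; color 4: [11].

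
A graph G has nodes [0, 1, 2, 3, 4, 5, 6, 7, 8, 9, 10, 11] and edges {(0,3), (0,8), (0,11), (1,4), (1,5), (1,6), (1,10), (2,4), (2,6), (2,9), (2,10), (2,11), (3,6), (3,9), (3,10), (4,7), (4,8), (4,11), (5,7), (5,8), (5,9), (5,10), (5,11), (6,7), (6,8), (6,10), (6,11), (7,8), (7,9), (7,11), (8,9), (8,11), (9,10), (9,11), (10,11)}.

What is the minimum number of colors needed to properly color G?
χ(G) = 5

Clique number ω(G) = 5 (lower bound: χ ≥ ω).
The clique on [5, 7, 8, 9, 11] has size 5, forcing χ ≥ 5, and the coloring below uses 5 colors, so χ(G) = 5.
A valid 5-coloring: color 1: [1, 3, 11]; color 2: [8, 10]; color 3: [0, 4, 6, 9]; color 4: [2, 7]; color 5: [5].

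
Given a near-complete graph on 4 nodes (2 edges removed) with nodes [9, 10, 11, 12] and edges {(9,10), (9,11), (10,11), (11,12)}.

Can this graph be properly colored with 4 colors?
Yes, G is 4-colorable

A valid 4-coloring: color 1: [11]; color 2: [9, 12]; color 3: [10].
(χ(G) = 3 ≤ 4.)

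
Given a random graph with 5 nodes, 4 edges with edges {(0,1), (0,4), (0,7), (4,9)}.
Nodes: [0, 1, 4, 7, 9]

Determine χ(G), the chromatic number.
Clique number ω(G) = 2 (lower bound: χ ≥ ω).
The graph is bipartite (no odd cycle), so 2 colors suffice: χ(G) = 2.
A valid 2-coloring: color 1: [0, 9]; color 2: [1, 4, 7].

χ(G) = 2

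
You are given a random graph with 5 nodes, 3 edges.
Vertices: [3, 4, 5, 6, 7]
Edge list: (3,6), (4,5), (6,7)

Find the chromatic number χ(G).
Clique number ω(G) = 2 (lower bound: χ ≥ ω).
The graph is bipartite (no odd cycle), so 2 colors suffice: χ(G) = 2.
A valid 2-coloring: color 1: [5, 6]; color 2: [3, 4, 7].

χ(G) = 2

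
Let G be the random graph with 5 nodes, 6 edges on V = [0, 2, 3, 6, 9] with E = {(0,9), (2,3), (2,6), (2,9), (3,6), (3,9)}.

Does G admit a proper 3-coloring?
A valid 3-coloring: color 1: [0, 2]; color 2: [3]; color 3: [6, 9].
(χ(G) = 3 ≤ 3.)

Yes, G is 3-colorable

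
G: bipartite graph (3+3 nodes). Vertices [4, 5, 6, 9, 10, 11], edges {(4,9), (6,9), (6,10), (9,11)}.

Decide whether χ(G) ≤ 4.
Yes, G is 4-colorable

A valid 4-coloring: color 1: [5, 9, 10]; color 2: [4, 6, 11].
(χ(G) = 2 ≤ 4.)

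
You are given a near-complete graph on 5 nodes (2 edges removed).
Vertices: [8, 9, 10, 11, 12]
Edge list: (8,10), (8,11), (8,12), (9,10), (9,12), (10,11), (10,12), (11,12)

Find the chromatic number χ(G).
Clique number ω(G) = 4 (lower bound: χ ≥ ω).
The clique on [8, 10, 11, 12] has size 4, forcing χ ≥ 4, and the coloring below uses 4 colors, so χ(G) = 4.
A valid 4-coloring: color 1: [12]; color 2: [10]; color 3: [9, 11]; color 4: [8].

χ(G) = 4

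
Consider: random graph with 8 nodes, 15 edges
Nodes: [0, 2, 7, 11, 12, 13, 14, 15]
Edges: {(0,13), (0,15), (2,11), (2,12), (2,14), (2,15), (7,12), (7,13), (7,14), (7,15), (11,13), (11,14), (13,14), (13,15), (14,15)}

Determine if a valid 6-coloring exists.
Yes, G is 6-colorable

A valid 6-coloring: color 1: [0, 12, 14]; color 2: [11, 15]; color 3: [2, 13]; color 4: [7].
(χ(G) = 4 ≤ 6.)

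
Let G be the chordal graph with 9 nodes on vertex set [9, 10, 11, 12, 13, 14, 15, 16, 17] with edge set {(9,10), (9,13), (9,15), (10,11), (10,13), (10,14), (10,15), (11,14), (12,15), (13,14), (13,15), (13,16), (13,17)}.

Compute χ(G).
χ(G) = 4

Clique number ω(G) = 4 (lower bound: χ ≥ ω).
The clique on [9, 10, 13, 15] has size 4, forcing χ ≥ 4, and the coloring below uses 4 colors, so χ(G) = 4.
A valid 4-coloring: color 1: [11, 12, 13]; color 2: [10, 16, 17]; color 3: [14, 15]; color 4: [9].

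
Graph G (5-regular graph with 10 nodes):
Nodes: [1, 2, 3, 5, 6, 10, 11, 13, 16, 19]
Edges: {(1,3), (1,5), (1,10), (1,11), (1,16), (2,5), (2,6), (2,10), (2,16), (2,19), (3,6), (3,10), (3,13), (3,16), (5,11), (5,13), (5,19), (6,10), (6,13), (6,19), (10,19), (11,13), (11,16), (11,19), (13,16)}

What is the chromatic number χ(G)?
Clique number ω(G) = 4 (lower bound: χ ≥ ω).
The clique on [2, 6, 10, 19] has size 4, forcing χ ≥ 4, and the coloring below uses 4 colors, so χ(G) = 4.
A valid 4-coloring: color 1: [2, 3, 11]; color 2: [5, 10, 16]; color 3: [1, 13, 19]; color 4: [6].

χ(G) = 4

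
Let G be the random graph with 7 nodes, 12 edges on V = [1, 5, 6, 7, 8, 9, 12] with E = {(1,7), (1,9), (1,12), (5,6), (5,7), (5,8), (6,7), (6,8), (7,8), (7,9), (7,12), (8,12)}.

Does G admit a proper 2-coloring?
No, G is not 2-colorable

The clique on vertices [5, 6, 7, 8] has size 4 > 2, so it alone needs 4 colors.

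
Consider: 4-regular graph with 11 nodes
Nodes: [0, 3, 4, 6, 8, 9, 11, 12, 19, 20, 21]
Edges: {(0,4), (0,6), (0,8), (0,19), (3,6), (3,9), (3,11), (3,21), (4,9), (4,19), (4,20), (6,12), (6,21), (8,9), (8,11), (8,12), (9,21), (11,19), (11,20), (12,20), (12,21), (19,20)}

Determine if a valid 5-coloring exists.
A valid 5-coloring: color 1: [0, 3, 12]; color 2: [6, 9, 11]; color 3: [8, 19, 21]; color 4: [20]; color 5: [4].
(χ(G) = 4 ≤ 5.)

Yes, G is 5-colorable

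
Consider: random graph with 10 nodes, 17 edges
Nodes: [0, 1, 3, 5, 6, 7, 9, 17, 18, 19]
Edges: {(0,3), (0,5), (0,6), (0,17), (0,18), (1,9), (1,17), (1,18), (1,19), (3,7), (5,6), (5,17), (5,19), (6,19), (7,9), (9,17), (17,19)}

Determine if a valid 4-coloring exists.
Yes, G is 4-colorable

A valid 4-coloring: color 1: [6, 7, 17, 18]; color 2: [0, 9, 19]; color 3: [1, 3, 5].
(χ(G) = 3 ≤ 4.)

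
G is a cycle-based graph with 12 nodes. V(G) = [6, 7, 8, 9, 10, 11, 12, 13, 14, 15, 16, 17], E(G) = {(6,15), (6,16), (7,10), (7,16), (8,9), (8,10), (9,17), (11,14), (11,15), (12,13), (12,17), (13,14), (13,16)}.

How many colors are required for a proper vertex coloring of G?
Clique number ω(G) = 2 (lower bound: χ ≥ ω).
The graph is bipartite (no odd cycle), so 2 colors suffice: χ(G) = 2.
A valid 2-coloring: color 1: [6, 7, 8, 11, 13, 17]; color 2: [9, 10, 12, 14, 15, 16].

χ(G) = 2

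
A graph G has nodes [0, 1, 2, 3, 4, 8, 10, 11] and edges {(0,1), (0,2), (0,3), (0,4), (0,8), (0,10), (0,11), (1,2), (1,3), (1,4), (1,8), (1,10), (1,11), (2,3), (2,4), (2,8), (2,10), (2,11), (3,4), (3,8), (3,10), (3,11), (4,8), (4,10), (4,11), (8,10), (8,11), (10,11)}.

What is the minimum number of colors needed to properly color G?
Clique number ω(G) = 8 (lower bound: χ ≥ ω).
The clique on [0, 1, 2, 3, 4, 8, 10, 11] has size 8, forcing χ ≥ 8, and the coloring below uses 8 colors, so χ(G) = 8.
A valid 8-coloring: color 1: [4]; color 2: [8]; color 3: [2]; color 4: [0]; color 5: [3]; color 6: [10]; color 7: [11]; color 8: [1].

χ(G) = 8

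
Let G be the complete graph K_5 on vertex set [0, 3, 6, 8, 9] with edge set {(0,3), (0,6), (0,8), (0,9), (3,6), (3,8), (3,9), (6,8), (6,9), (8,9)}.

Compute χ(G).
Clique number ω(G) = 5 (lower bound: χ ≥ ω).
The clique on [0, 3, 6, 8, 9] has size 5, forcing χ ≥ 5, and the coloring below uses 5 colors, so χ(G) = 5.
A valid 5-coloring: color 1: [8]; color 2: [0]; color 3: [6]; color 4: [9]; color 5: [3].

χ(G) = 5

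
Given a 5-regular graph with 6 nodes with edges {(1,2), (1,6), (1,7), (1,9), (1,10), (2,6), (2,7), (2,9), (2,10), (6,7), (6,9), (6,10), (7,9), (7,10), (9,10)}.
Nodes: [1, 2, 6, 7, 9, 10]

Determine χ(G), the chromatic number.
Clique number ω(G) = 6 (lower bound: χ ≥ ω).
The clique on [1, 2, 6, 7, 9, 10] has size 6, forcing χ ≥ 6, and the coloring below uses 6 colors, so χ(G) = 6.
A valid 6-coloring: color 1: [10]; color 2: [9]; color 3: [1]; color 4: [6]; color 5: [2]; color 6: [7].

χ(G) = 6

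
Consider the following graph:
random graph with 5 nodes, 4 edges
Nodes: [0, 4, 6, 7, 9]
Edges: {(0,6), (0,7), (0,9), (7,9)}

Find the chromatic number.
χ(G) = 3

Clique number ω(G) = 3 (lower bound: χ ≥ ω).
The clique on [0, 7, 9] has size 3, forcing χ ≥ 3, and the coloring below uses 3 colors, so χ(G) = 3.
A valid 3-coloring: color 1: [0, 4]; color 2: [6, 7]; color 3: [9].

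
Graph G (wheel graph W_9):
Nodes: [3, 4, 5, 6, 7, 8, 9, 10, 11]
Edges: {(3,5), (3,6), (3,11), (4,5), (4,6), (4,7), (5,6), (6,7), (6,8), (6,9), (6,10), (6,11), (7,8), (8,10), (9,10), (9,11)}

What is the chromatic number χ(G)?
χ(G) = 3

Clique number ω(G) = 3 (lower bound: χ ≥ ω).
The clique on [3, 6, 11] has size 3, forcing χ ≥ 3, and the coloring below uses 3 colors, so χ(G) = 3.
A valid 3-coloring: color 1: [6]; color 2: [3, 4, 8, 9]; color 3: [5, 7, 10, 11].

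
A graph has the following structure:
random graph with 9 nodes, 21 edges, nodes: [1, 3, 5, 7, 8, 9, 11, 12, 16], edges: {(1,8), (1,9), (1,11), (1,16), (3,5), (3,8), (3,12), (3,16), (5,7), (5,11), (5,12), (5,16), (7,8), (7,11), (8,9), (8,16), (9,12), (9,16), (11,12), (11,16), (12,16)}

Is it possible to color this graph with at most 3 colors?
No, G is not 3-colorable

The clique on vertices [1, 8, 9, 16] has size 4 > 3, so it alone needs 4 colors.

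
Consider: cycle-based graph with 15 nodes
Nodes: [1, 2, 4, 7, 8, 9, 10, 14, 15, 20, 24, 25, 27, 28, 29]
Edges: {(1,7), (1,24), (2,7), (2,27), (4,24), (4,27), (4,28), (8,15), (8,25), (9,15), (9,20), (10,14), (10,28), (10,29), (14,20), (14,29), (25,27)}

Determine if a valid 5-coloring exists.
A valid 5-coloring: color 1: [1, 2, 4, 10, 15, 20, 25]; color 2: [7, 8, 9, 14, 24, 27, 28]; color 3: [29].
(χ(G) = 3 ≤ 5.)

Yes, G is 5-colorable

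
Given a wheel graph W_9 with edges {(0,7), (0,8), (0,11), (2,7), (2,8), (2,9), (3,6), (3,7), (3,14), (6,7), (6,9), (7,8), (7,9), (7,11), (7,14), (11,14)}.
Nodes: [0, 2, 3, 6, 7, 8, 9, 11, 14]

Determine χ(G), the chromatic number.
χ(G) = 3

Clique number ω(G) = 3 (lower bound: χ ≥ ω).
The clique on [0, 7, 8] has size 3, forcing χ ≥ 3, and the coloring below uses 3 colors, so χ(G) = 3.
A valid 3-coloring: color 1: [7]; color 2: [0, 2, 6, 14]; color 3: [3, 8, 9, 11].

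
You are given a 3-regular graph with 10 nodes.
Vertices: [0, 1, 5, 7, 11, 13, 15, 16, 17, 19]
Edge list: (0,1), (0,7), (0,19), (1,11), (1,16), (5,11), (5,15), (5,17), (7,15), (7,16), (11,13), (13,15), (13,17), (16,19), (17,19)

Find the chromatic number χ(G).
Clique number ω(G) = 2 (lower bound: χ ≥ ω).
The graph is bipartite (no odd cycle), so 2 colors suffice: χ(G) = 2.
A valid 2-coloring: color 1: [1, 5, 7, 13, 19]; color 2: [0, 11, 15, 16, 17].

χ(G) = 2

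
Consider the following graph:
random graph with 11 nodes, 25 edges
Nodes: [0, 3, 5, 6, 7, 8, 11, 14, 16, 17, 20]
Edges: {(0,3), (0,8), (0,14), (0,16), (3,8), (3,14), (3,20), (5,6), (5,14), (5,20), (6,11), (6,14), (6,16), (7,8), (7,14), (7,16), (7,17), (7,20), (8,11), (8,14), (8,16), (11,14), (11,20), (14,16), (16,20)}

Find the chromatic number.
Clique number ω(G) = 4 (lower bound: χ ≥ ω).
The clique on [0, 8, 14, 16] has size 4, forcing χ ≥ 4, and the coloring below uses 4 colors, so χ(G) = 4.
A valid 4-coloring: color 1: [14, 17, 20]; color 2: [3, 5, 11, 16]; color 3: [6, 8]; color 4: [0, 7].

χ(G) = 4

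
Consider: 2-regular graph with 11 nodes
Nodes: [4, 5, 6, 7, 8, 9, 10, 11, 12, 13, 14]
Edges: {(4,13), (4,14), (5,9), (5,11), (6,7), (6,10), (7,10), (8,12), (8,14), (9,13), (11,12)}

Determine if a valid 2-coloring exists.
The clique on vertices [6, 7, 10] has size 3 > 2, so it alone needs 3 colors.

No, G is not 2-colorable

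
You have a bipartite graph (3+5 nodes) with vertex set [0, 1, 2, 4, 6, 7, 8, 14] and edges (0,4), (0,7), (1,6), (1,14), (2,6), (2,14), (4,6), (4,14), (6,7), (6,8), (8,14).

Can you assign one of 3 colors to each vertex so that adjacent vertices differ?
Yes, G is 3-colorable

A valid 3-coloring: color 1: [0, 6, 14]; color 2: [1, 2, 4, 7, 8].
(χ(G) = 2 ≤ 3.)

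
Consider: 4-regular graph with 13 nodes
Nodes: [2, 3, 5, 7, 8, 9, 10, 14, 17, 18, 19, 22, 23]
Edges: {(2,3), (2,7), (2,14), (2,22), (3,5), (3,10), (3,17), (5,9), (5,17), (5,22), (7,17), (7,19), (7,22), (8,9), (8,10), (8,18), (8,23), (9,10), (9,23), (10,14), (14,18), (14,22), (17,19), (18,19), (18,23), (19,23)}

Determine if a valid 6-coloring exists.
Yes, G is 6-colorable

A valid 6-coloring: color 1: [5, 7, 10, 23]; color 2: [2, 9, 17, 18]; color 3: [3, 8, 14, 19]; color 4: [22].
(χ(G) = 4 ≤ 6.)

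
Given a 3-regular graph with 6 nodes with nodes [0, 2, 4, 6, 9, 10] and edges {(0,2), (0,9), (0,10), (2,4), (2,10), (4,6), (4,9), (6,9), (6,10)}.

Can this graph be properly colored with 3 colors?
A valid 3-coloring: color 1: [9, 10]; color 2: [2, 6]; color 3: [0, 4].
(χ(G) = 3 ≤ 3.)

Yes, G is 3-colorable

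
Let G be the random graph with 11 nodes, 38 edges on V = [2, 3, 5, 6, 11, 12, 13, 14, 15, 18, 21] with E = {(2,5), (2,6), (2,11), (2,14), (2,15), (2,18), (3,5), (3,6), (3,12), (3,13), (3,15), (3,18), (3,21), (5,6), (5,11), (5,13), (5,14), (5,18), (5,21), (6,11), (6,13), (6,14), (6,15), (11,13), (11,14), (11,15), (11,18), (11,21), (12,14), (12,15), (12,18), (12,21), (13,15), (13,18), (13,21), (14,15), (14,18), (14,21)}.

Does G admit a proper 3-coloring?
No, G is not 3-colorable

The clique on vertices [2, 5, 11, 14, 18] has size 5 > 3, so it alone needs 5 colors.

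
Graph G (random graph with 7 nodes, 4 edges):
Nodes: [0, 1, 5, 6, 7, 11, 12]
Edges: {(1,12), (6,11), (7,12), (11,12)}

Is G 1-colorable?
No, G is not 1-colorable

Edge (1,12) forces its endpoints to differ, so 1 color is not enough.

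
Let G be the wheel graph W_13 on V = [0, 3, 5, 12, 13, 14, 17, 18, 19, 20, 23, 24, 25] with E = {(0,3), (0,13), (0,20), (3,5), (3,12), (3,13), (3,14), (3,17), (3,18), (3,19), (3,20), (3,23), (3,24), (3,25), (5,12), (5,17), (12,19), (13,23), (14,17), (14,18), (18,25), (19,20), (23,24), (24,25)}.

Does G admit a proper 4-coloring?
A valid 4-coloring: color 1: [3]; color 2: [0, 5, 14, 19, 23, 25]; color 3: [12, 13, 17, 18, 20, 24].
(χ(G) = 3 ≤ 4.)

Yes, G is 4-colorable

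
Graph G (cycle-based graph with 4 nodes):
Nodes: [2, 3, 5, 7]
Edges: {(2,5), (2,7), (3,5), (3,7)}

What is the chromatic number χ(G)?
χ(G) = 2

Clique number ω(G) = 2 (lower bound: χ ≥ ω).
The graph is bipartite (no odd cycle), so 2 colors suffice: χ(G) = 2.
A valid 2-coloring: color 1: [2, 3]; color 2: [5, 7].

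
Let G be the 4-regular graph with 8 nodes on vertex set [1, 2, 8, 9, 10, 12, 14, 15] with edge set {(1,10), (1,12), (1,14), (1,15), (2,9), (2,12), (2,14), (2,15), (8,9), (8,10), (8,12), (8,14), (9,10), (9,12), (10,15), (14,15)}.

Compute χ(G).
Clique number ω(G) = 3 (lower bound: χ ≥ ω).
The clique on [8, 9, 10] has size 3, forcing χ ≥ 3, and the coloring below uses 3 colors, so χ(G) = 3.
A valid 3-coloring: color 1: [1, 2, 8]; color 2: [9, 15]; color 3: [10, 12, 14].

χ(G) = 3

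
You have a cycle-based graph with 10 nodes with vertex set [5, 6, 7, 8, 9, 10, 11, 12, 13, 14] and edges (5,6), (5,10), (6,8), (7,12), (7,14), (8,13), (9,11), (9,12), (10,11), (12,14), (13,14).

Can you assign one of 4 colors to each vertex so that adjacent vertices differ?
A valid 4-coloring: color 1: [6, 10, 12, 13]; color 2: [5, 8, 11, 14]; color 3: [7, 9].
(χ(G) = 3 ≤ 4.)

Yes, G is 4-colorable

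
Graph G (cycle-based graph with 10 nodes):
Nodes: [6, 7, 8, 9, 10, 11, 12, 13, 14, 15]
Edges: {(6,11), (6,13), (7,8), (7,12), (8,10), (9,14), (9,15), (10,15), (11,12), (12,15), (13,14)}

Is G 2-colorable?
Odd cycle [11, 6, 13, 14, 9, 15, 12] needs 3 colors (χ ≥ 3).
Hence χ(G) ≥ 3 > 2, so no proper 2-coloring exists.

No, G is not 2-colorable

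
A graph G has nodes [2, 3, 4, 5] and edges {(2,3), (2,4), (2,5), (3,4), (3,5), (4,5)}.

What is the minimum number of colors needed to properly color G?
χ(G) = 4

Clique number ω(G) = 4 (lower bound: χ ≥ ω).
The clique on [2, 3, 4, 5] has size 4, forcing χ ≥ 4, and the coloring below uses 4 colors, so χ(G) = 4.
A valid 4-coloring: color 1: [3]; color 2: [2]; color 3: [5]; color 4: [4].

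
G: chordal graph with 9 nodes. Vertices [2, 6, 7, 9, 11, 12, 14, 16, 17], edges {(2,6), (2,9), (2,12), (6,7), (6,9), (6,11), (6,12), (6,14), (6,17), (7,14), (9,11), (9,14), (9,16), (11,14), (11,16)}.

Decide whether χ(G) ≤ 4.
A valid 4-coloring: color 1: [6, 16]; color 2: [7, 9, 12, 17]; color 3: [2, 11]; color 4: [14].
(χ(G) = 4 ≤ 4.)

Yes, G is 4-colorable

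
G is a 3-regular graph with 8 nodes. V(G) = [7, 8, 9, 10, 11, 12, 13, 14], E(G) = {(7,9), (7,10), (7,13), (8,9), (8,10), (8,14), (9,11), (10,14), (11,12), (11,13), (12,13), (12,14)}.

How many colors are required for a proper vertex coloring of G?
χ(G) = 3

Clique number ω(G) = 3 (lower bound: χ ≥ ω).
The clique on [8, 10, 14] has size 3, forcing χ ≥ 3, and the coloring below uses 3 colors, so χ(G) = 3.
A valid 3-coloring: color 1: [9, 10, 12]; color 2: [7, 11, 14]; color 3: [8, 13].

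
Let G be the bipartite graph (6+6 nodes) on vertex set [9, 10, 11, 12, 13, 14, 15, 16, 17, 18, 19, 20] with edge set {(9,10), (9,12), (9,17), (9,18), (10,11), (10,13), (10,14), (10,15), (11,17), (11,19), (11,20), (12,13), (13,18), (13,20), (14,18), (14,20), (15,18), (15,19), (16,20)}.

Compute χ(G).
Clique number ω(G) = 2 (lower bound: χ ≥ ω).
The graph is bipartite (no odd cycle), so 2 colors suffice: χ(G) = 2.
A valid 2-coloring: color 1: [10, 12, 17, 18, 19, 20]; color 2: [9, 11, 13, 14, 15, 16].

χ(G) = 2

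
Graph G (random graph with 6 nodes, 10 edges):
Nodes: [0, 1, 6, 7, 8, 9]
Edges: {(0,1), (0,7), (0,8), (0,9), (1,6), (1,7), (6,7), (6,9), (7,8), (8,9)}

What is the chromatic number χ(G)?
χ(G) = 3

Clique number ω(G) = 3 (lower bound: χ ≥ ω).
The clique on [0, 8, 9] has size 3, forcing χ ≥ 3, and the coloring below uses 3 colors, so χ(G) = 3.
A valid 3-coloring: color 1: [7, 9]; color 2: [0, 6]; color 3: [1, 8].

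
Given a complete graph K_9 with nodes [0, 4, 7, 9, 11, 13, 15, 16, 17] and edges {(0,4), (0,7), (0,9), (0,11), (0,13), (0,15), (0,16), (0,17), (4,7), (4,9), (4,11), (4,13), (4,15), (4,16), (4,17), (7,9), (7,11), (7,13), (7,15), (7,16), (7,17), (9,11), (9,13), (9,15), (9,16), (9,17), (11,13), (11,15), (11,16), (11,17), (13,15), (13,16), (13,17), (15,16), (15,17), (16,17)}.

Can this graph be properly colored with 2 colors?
No, G is not 2-colorable

The clique on vertices [0, 4, 7, 9, 11, 13, 15, 16, 17] has size 9 > 2, so it alone needs 9 colors.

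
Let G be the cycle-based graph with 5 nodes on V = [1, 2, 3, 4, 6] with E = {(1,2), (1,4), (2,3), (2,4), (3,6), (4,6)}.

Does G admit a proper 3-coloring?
A valid 3-coloring: color 1: [2, 6]; color 2: [3, 4]; color 3: [1].
(χ(G) = 3 ≤ 3.)

Yes, G is 3-colorable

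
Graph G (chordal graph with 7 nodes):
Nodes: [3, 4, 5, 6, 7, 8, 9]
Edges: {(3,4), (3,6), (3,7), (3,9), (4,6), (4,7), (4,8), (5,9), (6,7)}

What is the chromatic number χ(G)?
Clique number ω(G) = 4 (lower bound: χ ≥ ω).
The clique on [3, 4, 6, 7] has size 4, forcing χ ≥ 4, and the coloring below uses 4 colors, so χ(G) = 4.
A valid 4-coloring: color 1: [3, 5, 8]; color 2: [4, 9]; color 3: [7]; color 4: [6].

χ(G) = 4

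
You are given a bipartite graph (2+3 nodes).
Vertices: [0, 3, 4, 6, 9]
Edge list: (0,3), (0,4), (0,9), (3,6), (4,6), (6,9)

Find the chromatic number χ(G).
Clique number ω(G) = 2 (lower bound: χ ≥ ω).
The graph is bipartite (no odd cycle), so 2 colors suffice: χ(G) = 2.
A valid 2-coloring: color 1: [0, 6]; color 2: [3, 4, 9].

χ(G) = 2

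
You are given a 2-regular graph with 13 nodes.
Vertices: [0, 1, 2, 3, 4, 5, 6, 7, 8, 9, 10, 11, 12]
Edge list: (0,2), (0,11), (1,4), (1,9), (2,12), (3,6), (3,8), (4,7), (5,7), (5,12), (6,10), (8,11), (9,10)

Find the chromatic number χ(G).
χ(G) = 3

Clique number ω(G) = 2 (lower bound: χ ≥ ω).
Odd cycle [9, 10, 6, 3, 8, 11, 0, 2, 12, 5, 7, 4, 1] needs 3 colors (χ ≥ 3).
The coloring below uses 3 colors, so χ(G) = 3.
A valid 3-coloring: color 1: [2, 3, 4, 5, 10, 11]; color 2: [0, 1, 6, 7, 8, 12]; color 3: [9].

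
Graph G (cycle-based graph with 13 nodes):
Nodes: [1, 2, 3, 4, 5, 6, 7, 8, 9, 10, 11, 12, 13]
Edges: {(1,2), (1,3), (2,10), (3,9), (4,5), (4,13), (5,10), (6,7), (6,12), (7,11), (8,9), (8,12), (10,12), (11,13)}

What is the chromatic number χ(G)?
χ(G) = 3

Clique number ω(G) = 2 (lower bound: χ ≥ ω).
Odd cycle [3, 1, 2, 10, 12, 8, 9] needs 3 colors (χ ≥ 3).
The coloring below uses 3 colors, so χ(G) = 3.
A valid 3-coloring: color 1: [3, 4, 6, 8, 10, 11]; color 2: [1, 5, 7, 9, 12, 13]; color 3: [2].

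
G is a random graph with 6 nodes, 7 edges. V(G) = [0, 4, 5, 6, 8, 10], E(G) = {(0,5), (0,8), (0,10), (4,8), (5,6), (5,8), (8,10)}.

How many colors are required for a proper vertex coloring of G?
χ(G) = 3

Clique number ω(G) = 3 (lower bound: χ ≥ ω).
The clique on [0, 8, 10] has size 3, forcing χ ≥ 3, and the coloring below uses 3 colors, so χ(G) = 3.
A valid 3-coloring: color 1: [6, 8]; color 2: [4, 5, 10]; color 3: [0].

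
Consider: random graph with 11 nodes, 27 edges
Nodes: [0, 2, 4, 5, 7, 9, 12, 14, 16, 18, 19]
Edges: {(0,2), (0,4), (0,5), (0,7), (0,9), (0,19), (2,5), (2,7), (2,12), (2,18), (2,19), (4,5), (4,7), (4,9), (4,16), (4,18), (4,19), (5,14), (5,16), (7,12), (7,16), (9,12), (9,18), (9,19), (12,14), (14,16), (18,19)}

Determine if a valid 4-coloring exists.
Yes, G is 4-colorable

A valid 4-coloring: color 1: [2, 4, 14]; color 2: [0, 12, 16, 18]; color 3: [5, 7, 9]; color 4: [19].
(χ(G) = 4 ≤ 4.)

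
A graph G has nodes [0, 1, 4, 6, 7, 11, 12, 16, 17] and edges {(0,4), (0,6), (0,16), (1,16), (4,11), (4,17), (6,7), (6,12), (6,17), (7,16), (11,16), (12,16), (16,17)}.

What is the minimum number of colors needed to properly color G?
Clique number ω(G) = 2 (lower bound: χ ≥ ω).
The graph is bipartite (no odd cycle), so 2 colors suffice: χ(G) = 2.
A valid 2-coloring: color 1: [4, 6, 16]; color 2: [0, 1, 7, 11, 12, 17].

χ(G) = 2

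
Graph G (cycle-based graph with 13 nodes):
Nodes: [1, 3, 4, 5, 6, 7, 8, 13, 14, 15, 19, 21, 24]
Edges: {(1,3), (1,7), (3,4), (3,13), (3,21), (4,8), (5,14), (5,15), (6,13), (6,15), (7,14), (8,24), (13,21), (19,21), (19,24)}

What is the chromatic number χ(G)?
Clique number ω(G) = 3 (lower bound: χ ≥ ω).
The clique on [3, 13, 21] has size 3, forcing χ ≥ 3, and the coloring below uses 3 colors, so χ(G) = 3.
A valid 3-coloring: color 1: [3, 5, 6, 7, 8, 19]; color 2: [1, 4, 14, 15, 21, 24]; color 3: [13].

χ(G) = 3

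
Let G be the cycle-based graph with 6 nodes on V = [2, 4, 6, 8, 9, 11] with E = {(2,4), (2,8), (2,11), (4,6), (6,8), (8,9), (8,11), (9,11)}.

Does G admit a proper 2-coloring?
No, G is not 2-colorable

The clique on vertices [8, 9, 11] has size 3 > 2, so it alone needs 3 colors.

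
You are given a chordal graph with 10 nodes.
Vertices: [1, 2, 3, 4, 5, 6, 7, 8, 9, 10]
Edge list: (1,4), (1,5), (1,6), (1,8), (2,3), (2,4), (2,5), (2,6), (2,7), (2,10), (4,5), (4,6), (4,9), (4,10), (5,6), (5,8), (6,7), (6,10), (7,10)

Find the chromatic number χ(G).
χ(G) = 4

Clique number ω(G) = 4 (lower bound: χ ≥ ω).
The clique on [1, 4, 5, 6] has size 4, forcing χ ≥ 4, and the coloring below uses 4 colors, so χ(G) = 4.
A valid 4-coloring: color 1: [1, 2, 9]; color 2: [3, 4, 7, 8]; color 3: [6]; color 4: [5, 10].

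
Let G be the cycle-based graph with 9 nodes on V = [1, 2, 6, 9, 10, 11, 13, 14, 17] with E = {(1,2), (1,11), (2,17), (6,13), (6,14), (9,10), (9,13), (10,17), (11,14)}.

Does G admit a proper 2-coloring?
No, G is not 2-colorable

Odd cycle [6, 14, 11, 1, 2, 17, 10, 9, 13] needs 3 colors (χ ≥ 3).
Hence χ(G) ≥ 3 > 2, so no proper 2-coloring exists.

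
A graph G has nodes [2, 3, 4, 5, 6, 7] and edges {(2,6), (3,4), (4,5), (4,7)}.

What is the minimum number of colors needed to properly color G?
Clique number ω(G) = 2 (lower bound: χ ≥ ω).
The graph is bipartite (no odd cycle), so 2 colors suffice: χ(G) = 2.
A valid 2-coloring: color 1: [4, 6]; color 2: [2, 3, 5, 7].

χ(G) = 2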